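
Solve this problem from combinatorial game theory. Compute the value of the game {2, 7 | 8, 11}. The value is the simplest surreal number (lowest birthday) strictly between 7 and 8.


Left options: {2, 7}, max = 7
Right options: {8, 11}, min = 8
All options are numbers and max(Left) < min(Right), so by the simplicity theorem the value is the simplest (earliest-born) number strictly between 7 and 8.
No integer lies strictly between 7 and 8, so the value is the dyadic rational m/2^k in the interval with the smallest k (then m odd); search k = 1, 2, ...:
Denominator 2: 15/2 lies strictly between 7 and 8 -- found.
The simplest number in the interval is 15/2.
Game value = 15/2

15/2


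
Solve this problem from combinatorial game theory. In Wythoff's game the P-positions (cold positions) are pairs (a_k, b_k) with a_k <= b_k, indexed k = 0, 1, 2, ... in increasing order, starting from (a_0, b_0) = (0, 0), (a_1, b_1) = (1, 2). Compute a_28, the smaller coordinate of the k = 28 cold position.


By Wythoff's theorem, a_k = floor(k * phi) and b_k = floor(k * phi^2) = a_k + k, where phi = (1 + sqrt(5))/2 is the golden ratio.
phi = (1 + sqrt(5))/2 = 1.618034
k = 28
k * phi = 28 * 1.618034 = 45.304952
a_28 = floor(k * phi) = 45

45


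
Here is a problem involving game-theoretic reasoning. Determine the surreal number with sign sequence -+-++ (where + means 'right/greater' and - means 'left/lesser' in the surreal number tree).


Sign expansion: -+-++
Rule: track bounds (lo, hi), initially (-inf, +inf). On '+', the current value becomes lo and we move to the simplest number in (value, hi): value + 1 if hi = +inf, otherwise the midpoint (value + hi)/2. On '-', the current value becomes hi and we move to value - 1 if lo = -inf, otherwise the midpoint (lo + value)/2.
Start at 0.
Step 1: sign = -, move left. Bounds: (-inf, 0). Value = -1
Step 2: sign = +, move right. Bounds: (-1, 0). Value = -1/2
Step 3: sign = -, move left. Bounds: (-1, -1/2). Value = -3/4
Step 4: sign = +, move right. Bounds: (-3/4, -1/2). Value = -5/8
Step 5: sign = +, move right. Bounds: (-5/8, -1/2). Value = -9/16
The surreal number with sign expansion -+-++ is -9/16.

-9/16


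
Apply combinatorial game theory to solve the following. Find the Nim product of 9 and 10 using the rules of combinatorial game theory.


Nim multiplication is bilinear over XOR: (u XOR v) * w = (u*w) XOR (v*w).
So we split each operand into its bit components and XOR the pairwise Nim products.
9 = 1 + 8 (as XOR of powers of 2).
10 = 2 + 8 (as XOR of powers of 2).
Using the standard Nim-product table on single bits:
  2*2 = 3,   2*4 = 8,   2*8 = 12,
  4*4 = 6,   4*8 = 11,  8*8 = 13,
and  1*x = x (identity), k*l = l*k (commutative).
Pairwise Nim products:
  1 * 2 = 2
  1 * 8 = 8
  8 * 2 = 12
  8 * 8 = 13
XOR them: 2 XOR 8 XOR 12 XOR 13 = 11.
Result: 9 * 10 = 11 (in Nim).

11


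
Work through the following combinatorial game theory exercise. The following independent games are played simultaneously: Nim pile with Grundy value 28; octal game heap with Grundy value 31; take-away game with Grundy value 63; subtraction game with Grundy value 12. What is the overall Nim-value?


By the Sprague-Grundy theorem, the Grundy value of a sum of games is the XOR of individual Grundy values.
Nim pile: Grundy value = 28. Running XOR: 0 XOR 28 = 28
octal game heap: Grundy value = 31. Running XOR: 28 XOR 31 = 3
take-away game: Grundy value = 63. Running XOR: 3 XOR 63 = 60
subtraction game: Grundy value = 12. Running XOR: 60 XOR 12 = 48
The combined Grundy value is 48.

48


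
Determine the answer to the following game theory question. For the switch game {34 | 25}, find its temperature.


The game is {34 | 25}, a switch {a | b} with numbers a > b.
Cooling {a | b} by t gives {a - t | b + t}, which stops being hot when a - t = b + t, i.e. at t = (a - b)/2. So the temperature of a switch is (a - b)/2.
Temperature = (Left option - Right option) / 2
= (34 - (25)) / 2
= 9 / 2
= 9/2

9/2


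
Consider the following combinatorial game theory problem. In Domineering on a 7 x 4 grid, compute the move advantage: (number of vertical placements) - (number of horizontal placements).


Board is 7 x 4 (rows x cols).
Left (vertical) placements: (rows-1) * cols = 6 * 4 = 24
Right (horizontal) placements: rows * (cols-1) = 7 * 3 = 21
Advantage = Left - Right = 24 - 21 = 3

3


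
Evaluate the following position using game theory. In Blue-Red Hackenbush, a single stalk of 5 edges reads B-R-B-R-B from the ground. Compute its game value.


Edges (from ground): B-R-B-R-B
By Berlekamp's sign-expansion rule, a Blue-Red Hackenbush stalk has the value of the surreal number whose sign sequence is the edge sequence with B -> + and R -> -.
Sign sequence: +-+-+
Trace the sign expansion in the surreal number tree, starting from 0:
Edge 1: B (sign +) -> bounds (0, +inf), value = 1
Edge 2: R (sign -) -> bounds (0, 1), value = 1/2
Edge 3: B (sign +) -> bounds (1/2, 1), value = 3/4
Edge 4: R (sign -) -> bounds (1/2, 3/4), value = 5/8
Edge 5: B (sign +) -> bounds (5/8, 3/4), value = 11/16
Game value = 11/16

11/16


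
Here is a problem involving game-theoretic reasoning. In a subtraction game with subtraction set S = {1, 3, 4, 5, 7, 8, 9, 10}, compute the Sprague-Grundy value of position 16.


The subtraction set is S = {1, 3, 4, 5, 7, 8, 9, 10}.
G(k) = mex{ G(k - s) : s in S, s <= k }. We compute iteratively: G(0) = 0.
G(1) = mex({0}) = 1
G(2) = mex({1}) = 0
G(3) = mex({0}) = 1
G(4) = mex({0, 1}) = 2
G(5) = mex({0, 1, 2}) = 3
G(6) = mex({0, 1, 3}) = 2
G(7) = mex({0, 1, 2}) = 3
G(8) = mex({0, 1, 2, 3}) = 4
G(9) = mex({0, 1, 2, 3, 4}) = 5
G(10) = mex({0, 1, 2, 3, 5}) = 4
G(11) = mex({0, 1, 2, 3, 4}) = 5
G(12) = mex({0, 1, 2, 3, 4, 5}) = 6
G(13) = mex({1, 2, 3, 4, 5, 6}) = 0
G(14) = mex({0, 2, 3, 4, 5}) = 1
G(15) = mex({1, 2, 3, 4, 5, 6}) = 0
G(16) = mex({0, 2, 3, 4, 5, 6}) = 1
Therefore G(16) = 1.

1


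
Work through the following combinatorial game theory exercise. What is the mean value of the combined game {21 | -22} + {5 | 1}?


G1 = {21 | -22}, G2 = {5 | 1}
Each is a switch {a | b} with numbers a > b; its mean value is (a + b)/2, and mean value is additive over game sums: m(G1 + G2) = m(G1) + m(G2).
Mean of G1 = (21 + (-22))/2 = -1/2 = -1/2
Mean of G2 = (5 + (1))/2 = 6/2 = 3
Mean of G1 + G2 = -1/2 + 3 = 5/2

5/2


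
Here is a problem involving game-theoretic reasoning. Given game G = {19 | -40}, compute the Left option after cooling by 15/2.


Original game: {19 | -40} (a switch {a | b} with a > b).
Cooling by t (for t below the temperature (a - b)/2 = 59/2) taxes each move by t: {a | b} cooled by t is {a - t | b + t}.
Cooling amount: t = 15/2
Cooled Left option: 19 - 15/2 = 23/2
Cooled Right option: -40 + 15/2 = -65/2
Cooled game: {23/2 | -65/2}
Left option = 23/2

23/2


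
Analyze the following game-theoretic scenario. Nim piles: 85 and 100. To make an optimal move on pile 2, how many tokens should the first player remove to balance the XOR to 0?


Piles: 85 and 100
Current XOR: 85 XOR 100 = 49 (non-zero, so this is an N-position).
To make the XOR zero, we need to find a move that balances the piles.
For pile 2 (size 100): target = 100 XOR 49 = 85
We reduce pile 2 from 100 to 85.
Tokens removed: 100 - 85 = 15
Verification: 85 XOR 85 = 0

15


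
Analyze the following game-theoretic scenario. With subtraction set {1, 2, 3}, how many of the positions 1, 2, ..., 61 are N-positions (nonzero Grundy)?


Subtraction set S = {1, 2, 3}, so G(n) = n mod 4.
G(n) = 0 when n is a multiple of 4.
Multiples of 4 in [1, 61]: 15
N-positions (nonzero Grundy) = 61 - 15 = 46

46


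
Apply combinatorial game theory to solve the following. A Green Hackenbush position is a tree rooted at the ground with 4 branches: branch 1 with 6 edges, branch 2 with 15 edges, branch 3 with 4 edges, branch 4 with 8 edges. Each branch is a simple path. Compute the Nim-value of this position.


The tree has 4 branches from the ground vertex.
In Green Hackenbush, the Nim-value of a simple path of length k is k.
Branch 1: length 6, Nim-value = 6
Branch 2: length 15, Nim-value = 15
Branch 3: length 4, Nim-value = 4
Branch 4: length 8, Nim-value = 8
Total Nim-value = XOR of all branch values:
0 XOR 6 = 6
6 XOR 15 = 9
9 XOR 4 = 13
13 XOR 8 = 5
Nim-value of the tree = 5

5


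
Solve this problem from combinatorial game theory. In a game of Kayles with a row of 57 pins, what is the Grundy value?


Kayles: a move removes 1 or 2 adjacent pins from a contiguous row.
Removing pins from a row of k leaves two independent rows (a, b) with a + b = k - 1 (one pin) or a + b = k - 2 (two pins); an end removal gives a = 0.
By Sprague-Grundy, G(k) = mex{ G(a) XOR G(b) } over all these splits. G(0) = 0.
G(1): splits (0,0):0^0=0 -> mex({0}) = 1
G(2): splits (0,1):0^1=1 (0,0):0^0=0 -> mex({0, 1}) = 2
G(3): splits (0,2):0^2=2 (1,1):1^1=0 (0,1):0^1=1 -> mex({0, 1, 2}) = 3
G(4): splits (0,3):0^3=3 (1,2):1^2=3 (0,2):0^2=2 (1,1):1^1=0 -> mex({0, 2, 3}) = 1
G(5): splits (0,4):0^1=1 (1,3):1^3=2 (2,2):2^2=0 (0,3):0^3=3 (1,2):1^2=3 -> mex({0, 1, 2, 3}) = 4
G(6) = mex({0, 1, 2, 4}) = 3
G(7) = mex({0, 1, 3, 4, 5}) = 2
G(8) = mex({0, 2, 3, 5, 6}) = 1
G(9) = mex({0, 1, 2, 3, 6, 7}) = 4
G(10) = mex({0, 1, 3, 4, 5, 7}) = 2
G(11) = mex({0, 1, 2, 3, 4, 5}) = 6
G(12) = mex({0, 1, 2, 3, 5, 6, 7}) = 4
G(13) = mex({0, 2, 3, 4, 6, 7}) = 1
G(14) = mex({0, 1, 4, 5, 6, 7}) = 2
G(15) = mex({0, 1, 2, 3, 4, 5, 6}) = 7
G(16) = mex({0, 2, 3, 5, 6, 7}) = 1
G(17) = mex({0, 1, 2, 3, 5, 6, 7}) = 4
G(18) = mex({0, 1, 2, 4, 5, 6}) = 3
G(19) = mex({0, 1, 3, 4, 5, 7}) = 2
G(20) = mex({0, 2, 3, 4, 5, 6, 7}) = 1
G(21) = mex({0, 1, 2, 3, 5, 6, 7}) = 4
G(22) = mex({0, 1, 2, 3, 4, 5, 7}) = 6
G(23) = mex({0, 1, 2, 3, 4, 5, 6}) = 7
G(24) = mex({0, 1, 2, 3, 5, 6, 7}) = 4
G(25) = mex({0, 2, 3, 4, 6, 7}) = 1
G(26) = mex({0, 1, 3, 4, 5, 6, 7}) = 2
G(27) = mex({0, 1, 2, 3, 4, 5, 6, 7}) = 8
G(28) = mex({0, 1, 2, 3, 4, 6, 7, 8}) = 5
G(29) = mex({0, 1, 2, 3, 5, 6, 7, 8, 9}) = 4
G(30) = mex({0, 1, 2, 3, 4, 5, 6, 9, 10}) = 7
G(31) = mex({0, 1, 3, 4, 5, 7, 10, 11}) = 2
G(32) = mex({0, 2, 3, 4, 5, 6, 7, 9, 11}) = 1
G(33) = mex({0, 1, 2, 3, 4, 5, 6, 7, 9, 12}) = 8
G(34) = mex({0, 1, 2, 3, 4, 5, 7, 8, 11, 12}) = 6
G(35) = mex({0, 1, 2, 3, 4, 5, 6, 8, 9, 10, 11}) = 7
G(36) = mex({0, 1, 2, 3, 5, 6, 7, 9, 10}) = 4
G(37) = mex({0, 2, 3, 4, 6, 7, 9, 10, 11, 12}) = 1
G(38) = mex({0, 1, 3, 4, 5, 6, 7, 9, 10, 11, 12}) = 2
G(39) = mex({0, 1, 2, 4, 5, 6, 7, 9, 10, 12, 14}) = 3
G(40) = mex({0, 2, 3, 4, 6, 7, 11, 12, 14}) = 1
G(41) = mex({0, 1, 2, 3, 5, 6, 7, 9, 10, 11, 12}) = 4
G(42) = mex({0, 1, 2, 3, 4, 5, 6, 9, 10}) = 7
G(43) = mex({0, 1, 3, 4, 5, 7, 9, 10, 12, 15}) = 2
G(44) = mex({0, 2, 3, 4, 5, 6, 7, 9, 10, 12, 15}) = 1
G(45) = mex({0, 1, 2, 3, 4, 5, 6, 7, 9, 10, 12, 14}) = 8
G(46) = mex({0, 1, 3, 4, 5, 7, 8, 11, 12, 14}) = 2
G(47) = mex({0, 1, 2, 3, 4, 5, 6, 8, 9, 10, 11, 12}) = 7
G(48) = mex({0, 1, 2, 3, 5, 6, 7, 9, 10}) = 4
G(49) = mex({0, 2, 3, 4, 6, 7, 9, 10, 11, 12, 15}) = 1
G(50) = mex({0, 1, 4, 5, 6, 7, 9, 11, 12, 14, 15}) = 2
G(51) = mex({0, 1, 2, 3, 4, 5, 6, 7, 9, 12, 14, 15}) = 8
G(52) = mex({0, 2, 3, 4, 5, 6, 7, 8, 11, 12, 15}) = 1
G(53) = mex({0, 1, 2, 3, 5, 6, 7, 8, 9, 10, 11, 12}) = 4
G(54) = mex({0, 1, 2, 3, 4, 5, 6, 9, 10}) = 7
G(55) = mex({0, 1, 3, 4, 5, 7, 9, 10, 11, 12}) = 2
G(56) = mex({0, 2, 3, 4, 5, 6, 7, 9, 10, 11, 12, 13, 14}) = 1
G(57) = mex({0, 1, 2, 3, 5, 6, 7, 9, 10, 12, 13, 14, 15}) = 4
Therefore G(57) = 4.

4


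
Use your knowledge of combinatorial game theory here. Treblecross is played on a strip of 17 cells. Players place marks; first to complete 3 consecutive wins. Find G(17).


Treblecross: place X on empty cells; 3-in-a-row wins.
Playing within two cells of an existing X lets the opponent win at once, so sensible play treats the cells i-2..i+2 around each X as dead. The player left with no safe cell loses, so this is a normal-play take-away game on strips of safe cells.
Placing X at cell i (0-indexed) of a strip of k safe cells leaves independent strips of sizes max(0, i-2) and max(0, k-i-3). Hence G(k) = mex{ G(max(0,i-2)) XOR G(max(0,k-i-3)) : 0 <= i < k }, with G(0) = 0.
G(1): splits (0,0):0^0=0 -> mex({0}) = 1
G(2): splits (0,0):0^0=0 -> mex({0}) = 1
G(3): splits (0,0):0^0=0 -> mex({0}) = 1
G(4): splits (0,1):0^1=1 (0,0):0^0=0 -> mex({0, 1}) = 2
G(5): splits (0,2):0^1=1 (0,1):0^1=1 (0,0):0^0=0 -> mex({0, 1}) = 2
G(6) = mex({1}) = 0
G(7) = mex({0, 1, 2}) = 3
G(8) = mex({0, 1, 2}) = 3
G(9) = mex({0, 2}) = 1
G(10) = mex({0, 2, 3}) = 1
G(11) = mex({0, 3}) = 1
G(12) = mex({1, 3}) = 0
G(13) = mex({0, 1, 2, 3}) = 4
G(14) = mex({0, 1, 2}) = 3
G(15) = mex({0, 1, 2}) = 3
G(16) = mex({0, 1, 2, 4}) = 3
G(17) = mex({0, 1, 3, 4}) = 2
Therefore G(17) = 2.

2


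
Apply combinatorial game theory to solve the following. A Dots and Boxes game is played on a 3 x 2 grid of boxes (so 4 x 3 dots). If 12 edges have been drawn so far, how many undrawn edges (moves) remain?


Grid: 3 x 2 boxes, i.e. 4 rows and 3 columns of dots.
Horizontal edges: (rows + 1) * cols = 4 * 2 = 8
Vertical edges: rows * (cols + 1) = 3 * 3 = 9
Total edges: 8 + 9 = 17
Edges drawn: 12
Remaining: 17 - 12 = 5

5


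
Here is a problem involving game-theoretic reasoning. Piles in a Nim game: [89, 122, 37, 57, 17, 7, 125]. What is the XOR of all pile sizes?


We need the XOR (exclusive or) of all pile sizes.
After XOR-ing pile 1 (size 89): 0 XOR 89 = 89
After XOR-ing pile 2 (size 122): 89 XOR 122 = 35
After XOR-ing pile 3 (size 37): 35 XOR 37 = 6
After XOR-ing pile 4 (size 57): 6 XOR 57 = 63
After XOR-ing pile 5 (size 17): 63 XOR 17 = 46
After XOR-ing pile 6 (size 7): 46 XOR 7 = 41
After XOR-ing pile 7 (size 125): 41 XOR 125 = 84
The Nim-value of this position is 84.

84


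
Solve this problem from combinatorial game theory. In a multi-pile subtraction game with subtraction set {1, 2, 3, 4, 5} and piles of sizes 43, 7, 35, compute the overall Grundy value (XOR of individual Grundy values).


Subtraction set: {1, 2, 3, 4, 5}
For this subtraction set, G(n) = n mod 6 (period = max + 1 = 6).
Pile 1 (size 43): G(43) = 43 mod 6 = 1
Pile 2 (size 7): G(7) = 7 mod 6 = 1
Pile 3 (size 35): G(35) = 35 mod 6 = 5
Total Grundy value = XOR of all: 1 XOR 1 XOR 5 = 5

5


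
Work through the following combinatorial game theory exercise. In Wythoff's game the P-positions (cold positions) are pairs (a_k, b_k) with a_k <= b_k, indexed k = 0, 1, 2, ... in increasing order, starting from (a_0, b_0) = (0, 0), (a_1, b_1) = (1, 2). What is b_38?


By Wythoff's theorem, a_k = floor(k * phi) and b_k = floor(k * phi^2) = a_k + k, where phi = (1 + sqrt(5))/2 is the golden ratio.
phi = (1 + sqrt(5))/2 = 1.618034
phi^2 = phi + 1 = 2.618034
k = 38
k * phi^2 = 38 * 2.618034 = 99.485292
b_38 = floor(k * phi^2) = 99 (check: a_38 + k = 61 + 38 = 99)

99


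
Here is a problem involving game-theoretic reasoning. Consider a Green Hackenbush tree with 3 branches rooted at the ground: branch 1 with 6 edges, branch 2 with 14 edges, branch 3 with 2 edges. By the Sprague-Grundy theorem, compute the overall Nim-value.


The tree has 3 branches from the ground vertex.
In Green Hackenbush, the Nim-value of a simple path of length k is k.
Branch 1: length 6, Nim-value = 6
Branch 2: length 14, Nim-value = 14
Branch 3: length 2, Nim-value = 2
Total Nim-value = XOR of all branch values:
0 XOR 6 = 6
6 XOR 14 = 8
8 XOR 2 = 10
Nim-value of the tree = 10

10


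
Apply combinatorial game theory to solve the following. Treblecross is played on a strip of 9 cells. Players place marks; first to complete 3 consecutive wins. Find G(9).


Treblecross: place X on empty cells; 3-in-a-row wins.
Playing within two cells of an existing X lets the opponent win at once, so sensible play treats the cells i-2..i+2 around each X as dead. The player left with no safe cell loses, so this is a normal-play take-away game on strips of safe cells.
Placing X at cell i (0-indexed) of a strip of k safe cells leaves independent strips of sizes max(0, i-2) and max(0, k-i-3). Hence G(k) = mex{ G(max(0,i-2)) XOR G(max(0,k-i-3)) : 0 <= i < k }, with G(0) = 0.
G(1): splits (0,0):0^0=0 -> mex({0}) = 1
G(2): splits (0,0):0^0=0 -> mex({0}) = 1
G(3): splits (0,0):0^0=0 -> mex({0}) = 1
G(4): splits (0,1):0^1=1 (0,0):0^0=0 -> mex({0, 1}) = 2
G(5): splits (0,2):0^1=1 (0,1):0^1=1 (0,0):0^0=0 -> mex({0, 1}) = 2
G(6) = mex({1}) = 0
G(7) = mex({0, 1, 2}) = 3
G(8) = mex({0, 1, 2}) = 3
G(9) = mex({0, 2}) = 1
Therefore G(9) = 1.

1


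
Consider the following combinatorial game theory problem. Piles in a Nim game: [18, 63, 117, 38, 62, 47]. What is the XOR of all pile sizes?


We need the XOR (exclusive or) of all pile sizes.
After XOR-ing pile 1 (size 18): 0 XOR 18 = 18
After XOR-ing pile 2 (size 63): 18 XOR 63 = 45
After XOR-ing pile 3 (size 117): 45 XOR 117 = 88
After XOR-ing pile 4 (size 38): 88 XOR 38 = 126
After XOR-ing pile 5 (size 62): 126 XOR 62 = 64
After XOR-ing pile 6 (size 47): 64 XOR 47 = 111
The Nim-value of this position is 111.

111


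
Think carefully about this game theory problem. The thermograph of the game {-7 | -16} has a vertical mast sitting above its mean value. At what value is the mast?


Game = {-7 | -16}, a switch {a | b} with numbers a > b.
Its thermograph has left wall a - t and right wall b + t, which meet at t = (a - b)/2, where both equal (a + b)/2. So the mast (mean value) is at (a + b)/2.
Mean = (-7 + (-16))/2 = -23/2 = -23/2

-23/2


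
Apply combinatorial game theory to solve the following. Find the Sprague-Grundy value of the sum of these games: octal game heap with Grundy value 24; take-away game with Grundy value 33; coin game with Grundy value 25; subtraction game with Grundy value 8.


By the Sprague-Grundy theorem, the Grundy value of a sum of games is the XOR of individual Grundy values.
octal game heap: Grundy value = 24. Running XOR: 0 XOR 24 = 24
take-away game: Grundy value = 33. Running XOR: 24 XOR 33 = 57
coin game: Grundy value = 25. Running XOR: 57 XOR 25 = 32
subtraction game: Grundy value = 8. Running XOR: 32 XOR 8 = 40
The combined Grundy value is 40.

40


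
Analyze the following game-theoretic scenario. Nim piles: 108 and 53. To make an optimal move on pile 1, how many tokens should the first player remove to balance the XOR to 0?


Piles: 108 and 53
Current XOR: 108 XOR 53 = 89 (non-zero, so this is an N-position).
To make the XOR zero, we need to find a move that balances the piles.
For pile 1 (size 108): target = 108 XOR 89 = 53
We reduce pile 1 from 108 to 53.
Tokens removed: 108 - 53 = 55
Verification: 53 XOR 53 = 0

55


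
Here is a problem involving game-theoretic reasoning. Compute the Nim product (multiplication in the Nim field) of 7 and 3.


Nim multiplication is bilinear over XOR: (u XOR v) * w = (u*w) XOR (v*w).
So we split each operand into its bit components and XOR the pairwise Nim products.
7 = 1 + 2 + 4 (as XOR of powers of 2).
3 = 1 + 2 (as XOR of powers of 2).
Using the standard Nim-product table on single bits:
  2*2 = 3,   2*4 = 8,   2*8 = 12,
  4*4 = 6,   4*8 = 11,  8*8 = 13,
and  1*x = x (identity), k*l = l*k (commutative).
Pairwise Nim products:
  1 * 1 = 1
  1 * 2 = 2
  2 * 1 = 2
  2 * 2 = 3
  4 * 1 = 4
  4 * 2 = 8
XOR them: 1 XOR 2 XOR 2 XOR 3 XOR 4 XOR 8 = 14.
Result: 7 * 3 = 14 (in Nim).

14


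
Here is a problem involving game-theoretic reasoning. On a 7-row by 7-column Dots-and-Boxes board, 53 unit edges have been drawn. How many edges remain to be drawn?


Grid: 7 x 7 boxes, i.e. 8 rows and 8 columns of dots.
Horizontal edges: (rows + 1) * cols = 8 * 7 = 56
Vertical edges: rows * (cols + 1) = 7 * 8 = 56
Total edges: 56 + 56 = 112
Edges drawn: 53
Remaining: 112 - 53 = 59

59


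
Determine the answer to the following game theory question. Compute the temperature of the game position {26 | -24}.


The game is {26 | -24}, a switch {a | b} with numbers a > b.
Cooling {a | b} by t gives {a - t | b + t}, which stops being hot when a - t = b + t, i.e. at t = (a - b)/2. So the temperature of a switch is (a - b)/2.
Temperature = (Left option - Right option) / 2
= (26 - (-24)) / 2
= 50 / 2
= 25

25


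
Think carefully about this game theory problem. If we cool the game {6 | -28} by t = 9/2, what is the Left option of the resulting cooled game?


Original game: {6 | -28} (a switch {a | b} with a > b).
Cooling by t (for t below the temperature (a - b)/2 = 17) taxes each move by t: {a | b} cooled by t is {a - t | b + t}.
Cooling amount: t = 9/2
Cooled Left option: 6 - 9/2 = 3/2
Cooled Right option: -28 + 9/2 = -47/2
Cooled game: {3/2 | -47/2}
Left option = 3/2

3/2


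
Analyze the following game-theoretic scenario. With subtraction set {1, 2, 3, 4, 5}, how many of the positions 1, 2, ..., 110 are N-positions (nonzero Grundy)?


Subtraction set S = {1, 2, 3, 4, 5}, so G(n) = n mod 6.
G(n) = 0 when n is a multiple of 6.
Multiples of 6 in [1, 110]: 18
N-positions (nonzero Grundy) = 110 - 18 = 92

92


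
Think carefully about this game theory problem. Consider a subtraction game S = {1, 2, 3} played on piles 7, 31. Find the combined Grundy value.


Subtraction set: {1, 2, 3}
For this subtraction set, G(n) = n mod 4 (period = max + 1 = 4).
Pile 1 (size 7): G(7) = 7 mod 4 = 3
Pile 2 (size 31): G(31) = 31 mod 4 = 3
Total Grundy value = XOR of all: 3 XOR 3 = 0

0


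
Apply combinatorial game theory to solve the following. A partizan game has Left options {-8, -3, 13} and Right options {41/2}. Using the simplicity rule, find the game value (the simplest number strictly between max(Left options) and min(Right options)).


Left options: {-8, -3, 13}, max = 13
Right options: {41/2}, min = 41/2
All options are numbers and max(Left) < min(Right), so by the simplicity theorem the value is the simplest (earliest-born) number strictly between 13 and 41/2.
Integers 14 through 20 all lie strictly between 13 and 41/2.
Among integers, the simplest (lowest birthday = smallest |n|; 0 is born on day 0, +-n on day n) is 14.
No non-integer in the interval can be simpler: if x is a non-integer in the interval, then floor(x) or ceil(x) also lies in the interval (the interval contains an integer), and both are proper prefixes of x's sign expansion, i.e. born earlier. So the game value is 14.
Game value = 14

14


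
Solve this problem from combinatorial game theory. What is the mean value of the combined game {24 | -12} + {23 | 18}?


G1 = {24 | -12}, G2 = {23 | 18}
Each is a switch {a | b} with numbers a > b; its mean value is (a + b)/2, and mean value is additive over game sums: m(G1 + G2) = m(G1) + m(G2).
Mean of G1 = (24 + (-12))/2 = 12/2 = 6
Mean of G2 = (23 + (18))/2 = 41/2 = 41/2
Mean of G1 + G2 = 6 + 41/2 = 53/2

53/2


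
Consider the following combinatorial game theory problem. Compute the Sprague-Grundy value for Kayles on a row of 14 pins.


Kayles: a move removes 1 or 2 adjacent pins from a contiguous row.
Removing pins from a row of k leaves two independent rows (a, b) with a + b = k - 1 (one pin) or a + b = k - 2 (two pins); an end removal gives a = 0.
By Sprague-Grundy, G(k) = mex{ G(a) XOR G(b) } over all these splits. G(0) = 0.
G(1): splits (0,0):0^0=0 -> mex({0}) = 1
G(2): splits (0,1):0^1=1 (0,0):0^0=0 -> mex({0, 1}) = 2
G(3): splits (0,2):0^2=2 (1,1):1^1=0 (0,1):0^1=1 -> mex({0, 1, 2}) = 3
G(4): splits (0,3):0^3=3 (1,2):1^2=3 (0,2):0^2=2 (1,1):1^1=0 -> mex({0, 2, 3}) = 1
G(5): splits (0,4):0^1=1 (1,3):1^3=2 (2,2):2^2=0 (0,3):0^3=3 (1,2):1^2=3 -> mex({0, 1, 2, 3}) = 4
G(6) = mex({0, 1, 2, 4}) = 3
G(7) = mex({0, 1, 3, 4, 5}) = 2
G(8) = mex({0, 2, 3, 5, 6}) = 1
G(9) = mex({0, 1, 2, 3, 6, 7}) = 4
G(10) = mex({0, 1, 3, 4, 5, 7}) = 2
G(11) = mex({0, 1, 2, 3, 4, 5}) = 6
G(12) = mex({0, 1, 2, 3, 5, 6, 7}) = 4
G(13) = mex({0, 2, 3, 4, 6, 7}) = 1
G(14) = mex({0, 1, 4, 5, 6, 7}) = 2
Therefore G(14) = 2.

2


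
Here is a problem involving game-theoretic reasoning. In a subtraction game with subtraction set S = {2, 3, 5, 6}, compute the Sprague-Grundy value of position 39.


The subtraction set is S = {2, 3, 5, 6}.
G(k) = mex{ G(k - s) : s in S, s <= k }. We compute iteratively: G(0) = 0.
G(1) = mex({}) = 0
G(2) = mex({0}) = 1
G(3) = mex({0}) = 1
G(4) = mex({0, 1}) = 2
G(5) = mex({0, 1}) = 2
G(6) = mex({0, 1, 2}) = 3
G(7) = mex({0, 1, 2}) = 3
G(8) = mex({1, 2, 3}) = 0
G(9) = mex({1, 2, 3}) = 0
G(10) = mex({0, 2, 3}) = 1
G(11) = mex({0, 2, 3}) = 1
G(12) = mex({0, 1, 3}) = 2
G(13) = mex({0, 1, 3}) = 2
Observe that G(8)..G(13) = 0, 0, 1, 1, 2, 2 repeats G(0)..G(5) = 0, 0, 1, 1, 2, 2.
For k >= max(S) = 6, G(k) is determined by the previous 6 values G(k-6)..G(k-1); a window of 6 consecutive values has recurred shifted by 8, so by induction G(k + 8) = G(k) for all k >= 0: the sequence is periodic from the start with period 8.
One period: G(0..7) = 0, 0, 1, 1, 2, 2, 3, 3.
39 mod 8 = 7, so G(39) = G(7) = 3.

3


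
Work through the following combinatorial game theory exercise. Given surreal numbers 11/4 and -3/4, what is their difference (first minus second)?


x = 11/4, y = -3/4
Converting to common denominator: 4
x = 11/4, y = -3/4
x - y = 11/4 - -3/4 = 7/2

7/2


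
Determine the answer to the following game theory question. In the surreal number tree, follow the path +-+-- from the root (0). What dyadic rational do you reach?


Sign expansion: +-+--
Rule: track bounds (lo, hi), initially (-inf, +inf). On '+', the current value becomes lo and we move to the simplest number in (value, hi): value + 1 if hi = +inf, otherwise the midpoint (value + hi)/2. On '-', the current value becomes hi and we move to value - 1 if lo = -inf, otherwise the midpoint (lo + value)/2.
Start at 0.
Step 1: sign = +, move right. Bounds: (0, +inf). Value = 1
Step 2: sign = -, move left. Bounds: (0, 1). Value = 1/2
Step 3: sign = +, move right. Bounds: (1/2, 1). Value = 3/4
Step 4: sign = -, move left. Bounds: (1/2, 3/4). Value = 5/8
Step 5: sign = -, move left. Bounds: (1/2, 5/8). Value = 9/16
The surreal number with sign expansion +-+-- is 9/16.

9/16


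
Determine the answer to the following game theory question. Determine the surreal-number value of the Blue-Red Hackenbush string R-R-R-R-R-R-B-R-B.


Edges (from ground): R-R-R-R-R-R-B-R-B
By Berlekamp's sign-expansion rule, a Blue-Red Hackenbush stalk has the value of the surreal number whose sign sequence is the edge sequence with B -> + and R -> -.
Sign sequence: ------+-+
Trace the sign expansion in the surreal number tree, starting from 0:
Edge 1: R (sign -) -> bounds (-inf, 0), value = -1
Edge 2: R (sign -) -> bounds (-inf, -1), value = -2
Edge 3: R (sign -) -> bounds (-inf, -2), value = -3
Edge 4: R (sign -) -> bounds (-inf, -3), value = -4
Edge 5: R (sign -) -> bounds (-inf, -4), value = -5
Edge 6: R (sign -) -> bounds (-inf, -5), value = -6
Edge 7: B (sign +) -> bounds (-6, -5), value = -11/2
Edge 8: R (sign -) -> bounds (-6, -11/2), value = -23/4
Edge 9: B (sign +) -> bounds (-23/4, -11/2), value = -45/8
Game value = -45/8

-45/8


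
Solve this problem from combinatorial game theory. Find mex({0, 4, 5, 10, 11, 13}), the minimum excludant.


Set = {0, 4, 5, 10, 11, 13}
0 is in the set.
1 is NOT in the set. This is the mex.
mex = 1

1


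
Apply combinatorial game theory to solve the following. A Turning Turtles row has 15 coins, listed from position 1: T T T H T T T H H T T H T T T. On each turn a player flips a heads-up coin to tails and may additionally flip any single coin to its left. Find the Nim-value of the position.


Coins: T T T H T T T H H T T H T T T
Key fact: a single head at position k behaves exactly like a Nim heap of size k (turning it to T and optionally flipping a coin at j < k corresponds to moving the heap from k to j, or to 0), and heads combine as a disjunctive sum (two heads at the same place would cancel, matching j XOR j = 0). So the Nim-value is the XOR of the 1-indexed positions of the heads.
Face-up positions (1-indexed): [4, 8, 9, 12]
XOR 0 with 4: 0 XOR 4 = 4
XOR 4 with 8: 4 XOR 8 = 12
XOR 12 with 9: 12 XOR 9 = 5
XOR 5 with 12: 5 XOR 12 = 9
Nim-value = 9

9


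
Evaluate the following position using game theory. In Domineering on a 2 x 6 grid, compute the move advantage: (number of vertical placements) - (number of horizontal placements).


Board is 2 x 6 (rows x cols).
Left (vertical) placements: (rows-1) * cols = 1 * 6 = 6
Right (horizontal) placements: rows * (cols-1) = 2 * 5 = 10
Advantage = Left - Right = 6 - 10 = -4

-4


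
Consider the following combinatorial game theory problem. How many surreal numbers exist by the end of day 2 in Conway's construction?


Day 0: {|} = 0 is born. Count = 1.
Day n: the number of surreal numbers born by day n is 2^(n+1) - 1.
By day 0: 2^1 - 1 = 1
By day 1: 2^2 - 1 = 3
By day 2: 2^3 - 1 = 7
By day 2: 7 surreal numbers.

7


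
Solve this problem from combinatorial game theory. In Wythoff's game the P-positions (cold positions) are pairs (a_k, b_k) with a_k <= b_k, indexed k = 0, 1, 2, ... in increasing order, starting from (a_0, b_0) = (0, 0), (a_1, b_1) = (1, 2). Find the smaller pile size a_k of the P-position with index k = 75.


By Wythoff's theorem, a_k = floor(k * phi) and b_k = floor(k * phi^2) = a_k + k, where phi = (1 + sqrt(5))/2 is the golden ratio.
phi = (1 + sqrt(5))/2 = 1.618034
k = 75
k * phi = 75 * 1.618034 = 121.352549
a_75 = floor(k * phi) = 121

121


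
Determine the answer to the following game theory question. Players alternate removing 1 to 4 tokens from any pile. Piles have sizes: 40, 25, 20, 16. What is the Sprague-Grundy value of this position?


Subtraction set: {1, 2, 3, 4}
For this subtraction set, G(n) = n mod 5 (period = max + 1 = 5).
Pile 1 (size 40): G(40) = 40 mod 5 = 0
Pile 2 (size 25): G(25) = 25 mod 5 = 0
Pile 3 (size 20): G(20) = 20 mod 5 = 0
Pile 4 (size 16): G(16) = 16 mod 5 = 1
Total Grundy value = XOR of all: 0 XOR 0 XOR 0 XOR 1 = 1

1


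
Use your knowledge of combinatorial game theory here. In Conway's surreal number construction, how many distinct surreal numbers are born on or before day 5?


Day 0: {|} = 0 is born. Count = 1.
Day n: the number of surreal numbers born by day n is 2^(n+1) - 1.
By day 0: 2^1 - 1 = 1
By day 1: 2^2 - 1 = 3
By day 2: 2^3 - 1 = 7
By day 3: 2^4 - 1 = 15
By day 4: 2^5 - 1 = 31
By day 5: 2^6 - 1 = 63
By day 5: 63 surreal numbers.

63


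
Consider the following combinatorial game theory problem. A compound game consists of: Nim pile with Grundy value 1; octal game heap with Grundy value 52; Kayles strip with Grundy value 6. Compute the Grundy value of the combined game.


By the Sprague-Grundy theorem, the Grundy value of a sum of games is the XOR of individual Grundy values.
Nim pile: Grundy value = 1. Running XOR: 0 XOR 1 = 1
octal game heap: Grundy value = 52. Running XOR: 1 XOR 52 = 53
Kayles strip: Grundy value = 6. Running XOR: 53 XOR 6 = 51
The combined Grundy value is 51.

51


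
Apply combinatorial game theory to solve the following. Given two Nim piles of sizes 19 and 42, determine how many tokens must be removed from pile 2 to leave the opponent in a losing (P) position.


Piles: 19 and 42
Current XOR: 19 XOR 42 = 57 (non-zero, so this is an N-position).
To make the XOR zero, we need to find a move that balances the piles.
For pile 2 (size 42): target = 42 XOR 57 = 19
We reduce pile 2 from 42 to 19.
Tokens removed: 42 - 19 = 23
Verification: 19 XOR 19 = 0

23


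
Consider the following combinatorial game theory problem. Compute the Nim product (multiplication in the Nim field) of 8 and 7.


Nim multiplication is bilinear over XOR: (u XOR v) * w = (u*w) XOR (v*w).
So we split each operand into its bit components and XOR the pairwise Nim products.
8 = 8 (as XOR of powers of 2).
7 = 1 + 2 + 4 (as XOR of powers of 2).
Using the standard Nim-product table on single bits:
  2*2 = 3,   2*4 = 8,   2*8 = 12,
  4*4 = 6,   4*8 = 11,  8*8 = 13,
and  1*x = x (identity), k*l = l*k (commutative).
Pairwise Nim products:
  8 * 1 = 8
  8 * 2 = 12
  8 * 4 = 11
XOR them: 8 XOR 12 XOR 11 = 15.
Result: 8 * 7 = 15 (in Nim).

15


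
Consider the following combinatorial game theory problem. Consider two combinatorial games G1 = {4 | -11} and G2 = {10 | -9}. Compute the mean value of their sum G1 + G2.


G1 = {4 | -11}, G2 = {10 | -9}
Each is a switch {a | b} with numbers a > b; its mean value is (a + b)/2, and mean value is additive over game sums: m(G1 + G2) = m(G1) + m(G2).
Mean of G1 = (4 + (-11))/2 = -7/2 = -7/2
Mean of G2 = (10 + (-9))/2 = 1/2 = 1/2
Mean of G1 + G2 = -7/2 + 1/2 = -3

-3


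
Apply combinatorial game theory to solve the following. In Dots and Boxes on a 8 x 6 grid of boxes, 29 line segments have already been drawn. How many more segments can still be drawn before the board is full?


Grid: 8 x 6 boxes, i.e. 9 rows and 7 columns of dots.
Horizontal edges: (rows + 1) * cols = 9 * 6 = 54
Vertical edges: rows * (cols + 1) = 8 * 7 = 56
Total edges: 54 + 56 = 110
Edges drawn: 29
Remaining: 110 - 29 = 81

81


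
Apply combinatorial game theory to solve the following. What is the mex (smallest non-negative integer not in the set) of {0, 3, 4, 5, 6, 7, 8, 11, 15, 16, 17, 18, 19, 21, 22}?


Set = {0, 3, 4, 5, 6, 7, 8, 11, 15, 16, 17, 18, 19, 21, 22}
0 is in the set.
1 is NOT in the set. This is the mex.
mex = 1

1


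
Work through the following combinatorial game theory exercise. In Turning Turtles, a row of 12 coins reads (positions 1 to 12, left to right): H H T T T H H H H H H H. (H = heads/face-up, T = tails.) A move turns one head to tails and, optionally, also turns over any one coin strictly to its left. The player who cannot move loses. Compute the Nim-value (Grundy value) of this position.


Coins: H H T T T H H H H H H H
Key fact: a single head at position k behaves exactly like a Nim heap of size k (turning it to T and optionally flipping a coin at j < k corresponds to moving the heap from k to j, or to 0), and heads combine as a disjunctive sum (two heads at the same place would cancel, matching j XOR j = 0). So the Nim-value is the XOR of the 1-indexed positions of the heads.
Face-up positions (1-indexed): [1, 2, 6, 7, 8, 9, 10, 11, 12]
XOR 0 with 1: 0 XOR 1 = 1
XOR 1 with 2: 1 XOR 2 = 3
XOR 3 with 6: 3 XOR 6 = 5
XOR 5 with 7: 5 XOR 7 = 2
XOR 2 with 8: 2 XOR 8 = 10
XOR 10 with 9: 10 XOR 9 = 3
XOR 3 with 10: 3 XOR 10 = 9
XOR 9 with 11: 9 XOR 11 = 2
XOR 2 with 12: 2 XOR 12 = 14
Nim-value = 14

14


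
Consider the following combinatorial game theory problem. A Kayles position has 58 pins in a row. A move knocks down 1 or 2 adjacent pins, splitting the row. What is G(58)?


Kayles: a move removes 1 or 2 adjacent pins from a contiguous row.
Removing pins from a row of k leaves two independent rows (a, b) with a + b = k - 1 (one pin) or a + b = k - 2 (two pins); an end removal gives a = 0.
By Sprague-Grundy, G(k) = mex{ G(a) XOR G(b) } over all these splits. G(0) = 0.
G(1): splits (0,0):0^0=0 -> mex({0}) = 1
G(2): splits (0,1):0^1=1 (0,0):0^0=0 -> mex({0, 1}) = 2
G(3): splits (0,2):0^2=2 (1,1):1^1=0 (0,1):0^1=1 -> mex({0, 1, 2}) = 3
G(4): splits (0,3):0^3=3 (1,2):1^2=3 (0,2):0^2=2 (1,1):1^1=0 -> mex({0, 2, 3}) = 1
G(5): splits (0,4):0^1=1 (1,3):1^3=2 (2,2):2^2=0 (0,3):0^3=3 (1,2):1^2=3 -> mex({0, 1, 2, 3}) = 4
G(6) = mex({0, 1, 2, 4}) = 3
G(7) = mex({0, 1, 3, 4, 5}) = 2
G(8) = mex({0, 2, 3, 5, 6}) = 1
G(9) = mex({0, 1, 2, 3, 6, 7}) = 4
G(10) = mex({0, 1, 3, 4, 5, 7}) = 2
G(11) = mex({0, 1, 2, 3, 4, 5}) = 6
G(12) = mex({0, 1, 2, 3, 5, 6, 7}) = 4
G(13) = mex({0, 2, 3, 4, 6, 7}) = 1
G(14) = mex({0, 1, 4, 5, 6, 7}) = 2
G(15) = mex({0, 1, 2, 3, 4, 5, 6}) = 7
G(16) = mex({0, 2, 3, 5, 6, 7}) = 1
G(17) = mex({0, 1, 2, 3, 5, 6, 7}) = 4
G(18) = mex({0, 1, 2, 4, 5, 6}) = 3
G(19) = mex({0, 1, 3, 4, 5, 7}) = 2
G(20) = mex({0, 2, 3, 4, 5, 6, 7}) = 1
G(21) = mex({0, 1, 2, 3, 5, 6, 7}) = 4
G(22) = mex({0, 1, 2, 3, 4, 5, 7}) = 6
G(23) = mex({0, 1, 2, 3, 4, 5, 6}) = 7
G(24) = mex({0, 1, 2, 3, 5, 6, 7}) = 4
G(25) = mex({0, 2, 3, 4, 6, 7}) = 1
G(26) = mex({0, 1, 3, 4, 5, 6, 7}) = 2
G(27) = mex({0, 1, 2, 3, 4, 5, 6, 7}) = 8
G(28) = mex({0, 1, 2, 3, 4, 6, 7, 8}) = 5
G(29) = mex({0, 1, 2, 3, 5, 6, 7, 8, 9}) = 4
G(30) = mex({0, 1, 2, 3, 4, 5, 6, 9, 10}) = 7
G(31) = mex({0, 1, 3, 4, 5, 7, 10, 11}) = 2
G(32) = mex({0, 2, 3, 4, 5, 6, 7, 9, 11}) = 1
G(33) = mex({0, 1, 2, 3, 4, 5, 6, 7, 9, 12}) = 8
G(34) = mex({0, 1, 2, 3, 4, 5, 7, 8, 11, 12}) = 6
G(35) = mex({0, 1, 2, 3, 4, 5, 6, 8, 9, 10, 11}) = 7
G(36) = mex({0, 1, 2, 3, 5, 6, 7, 9, 10}) = 4
G(37) = mex({0, 2, 3, 4, 6, 7, 9, 10, 11, 12}) = 1
G(38) = mex({0, 1, 3, 4, 5, 6, 7, 9, 10, 11, 12}) = 2
G(39) = mex({0, 1, 2, 4, 5, 6, 7, 9, 10, 12, 14}) = 3
G(40) = mex({0, 2, 3, 4, 6, 7, 11, 12, 14}) = 1
G(41) = mex({0, 1, 2, 3, 5, 6, 7, 9, 10, 11, 12}) = 4
G(42) = mex({0, 1, 2, 3, 4, 5, 6, 9, 10}) = 7
G(43) = mex({0, 1, 3, 4, 5, 7, 9, 10, 12, 15}) = 2
G(44) = mex({0, 2, 3, 4, 5, 6, 7, 9, 10, 12, 15}) = 1
G(45) = mex({0, 1, 2, 3, 4, 5, 6, 7, 9, 10, 12, 14}) = 8
G(46) = mex({0, 1, 3, 4, 5, 7, 8, 11, 12, 14}) = 2
G(47) = mex({0, 1, 2, 3, 4, 5, 6, 8, 9, 10, 11, 12}) = 7
G(48) = mex({0, 1, 2, 3, 5, 6, 7, 9, 10}) = 4
G(49) = mex({0, 2, 3, 4, 6, 7, 9, 10, 11, 12, 15}) = 1
G(50) = mex({0, 1, 4, 5, 6, 7, 9, 11, 12, 14, 15}) = 2
G(51) = mex({0, 1, 2, 3, 4, 5, 6, 7, 9, 12, 14, 15}) = 8
G(52) = mex({0, 2, 3, 4, 5, 6, 7, 8, 11, 12, 15}) = 1
G(53) = mex({0, 1, 2, 3, 5, 6, 7, 8, 9, 10, 11, 12}) = 4
G(54) = mex({0, 1, 2, 3, 4, 5, 6, 9, 10}) = 7
G(55) = mex({0, 1, 3, 4, 5, 7, 9, 10, 11, 12}) = 2
G(56) = mex({0, 2, 3, 4, 5, 6, 7, 9, 10, 11, 12, 13, 14}) = 1
G(57) = mex({0, 1, 2, 3, 5, 6, 7, 9, 10, 12, 13, 14, 15}) = 4
G(58) = mex({0, 1, 3, 4, 5, 7, 11, 12, 14, 15}) = 2
Therefore G(58) = 2.

2


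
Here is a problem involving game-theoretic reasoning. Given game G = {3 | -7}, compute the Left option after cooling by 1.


Original game: {3 | -7} (a switch {a | b} with a > b).
Cooling by t (for t below the temperature (a - b)/2 = 5) taxes each move by t: {a | b} cooled by t is {a - t | b + t}.
Cooling amount: t = 1
Cooled Left option: 3 - 1 = 2
Cooled Right option: -7 + 1 = -6
Cooled game: {2 | -6}
Left option = 2

2


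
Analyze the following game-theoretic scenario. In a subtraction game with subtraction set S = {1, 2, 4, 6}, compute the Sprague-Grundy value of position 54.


The subtraction set is S = {1, 2, 4, 6}.
G(k) = mex{ G(k - s) : s in S, s <= k }. We compute iteratively: G(0) = 0.
G(1) = mex({0}) = 1
G(2) = mex({0, 1}) = 2
G(3) = mex({1, 2}) = 0
G(4) = mex({0, 2}) = 1
G(5) = mex({0, 1}) = 2
G(6) = mex({0, 1, 2}) = 3
G(7) = mex({0, 1, 2, 3}) = 4
G(8) = mex({1, 2, 3, 4}) = 0
G(9) = mex({0, 2, 4}) = 1
G(10) = mex({0, 1, 3}) = 2
G(11) = mex({1, 2, 4}) = 0
G(12) = mex({0, 2, 3}) = 1
G(13) = mex({0, 1, 4}) = 2
Observe that G(8)..G(13) = 0, 1, 2, 0, 1, 2 repeats G(0)..G(5) = 0, 1, 2, 0, 1, 2.
For k >= max(S) = 6, G(k) is determined by the previous 6 values G(k-6)..G(k-1); a window of 6 consecutive values has recurred shifted by 8, so by induction G(k + 8) = G(k) for all k >= 0: the sequence is periodic from the start with period 8.
One period: G(0..7) = 0, 1, 2, 0, 1, 2, 3, 4.
54 mod 8 = 6, so G(54) = G(6) = 3.

3


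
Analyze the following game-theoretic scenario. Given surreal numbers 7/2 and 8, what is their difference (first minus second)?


x = 7/2, y = 8
Converting to common denominator: 2
x = 7/2, y = 16/2
x - y = 7/2 - 8 = -9/2

-9/2


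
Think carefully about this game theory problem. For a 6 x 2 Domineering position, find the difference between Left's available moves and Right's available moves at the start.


Board is 6 x 2 (rows x cols).
Left (vertical) placements: (rows-1) * cols = 5 * 2 = 10
Right (horizontal) placements: rows * (cols-1) = 6 * 1 = 6
Advantage = Left - Right = 10 - 6 = 4

4


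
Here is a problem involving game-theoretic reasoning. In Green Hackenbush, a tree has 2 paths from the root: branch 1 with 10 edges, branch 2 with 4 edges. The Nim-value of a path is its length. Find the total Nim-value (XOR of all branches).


The tree has 2 branches from the ground vertex.
In Green Hackenbush, the Nim-value of a simple path of length k is k.
Branch 1: length 10, Nim-value = 10
Branch 2: length 4, Nim-value = 4
Total Nim-value = XOR of all branch values:
0 XOR 10 = 10
10 XOR 4 = 14
Nim-value of the tree = 14

14


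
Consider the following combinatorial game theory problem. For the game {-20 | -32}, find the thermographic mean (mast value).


Game = {-20 | -32}, a switch {a | b} with numbers a > b.
Its thermograph has left wall a - t and right wall b + t, which meet at t = (a - b)/2, where both equal (a + b)/2. So the mast (mean value) is at (a + b)/2.
Mean = (-20 + (-32))/2 = -52/2 = -26

-26
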